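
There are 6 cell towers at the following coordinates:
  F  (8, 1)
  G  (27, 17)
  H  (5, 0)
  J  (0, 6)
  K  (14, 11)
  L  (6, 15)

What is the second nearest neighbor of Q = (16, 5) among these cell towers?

F

Since √ is increasing, it suffices to compare squared distances:
|QF|² = (16−8)² + (5−1)² = 64 + 16 = 80
|QG|² = (16−27)² + (5−17)² = 121 + 144 = 265
|QH|² = (16−5)² + (5−0)² = 121 + 25 = 146
|QJ|² = (16−0)² + (5−6)² = 256 + 1 = 257
|QK|² = (16−14)² + (5−11)² = 4 + 36 = 40
|QL|² = (16−6)² + (5−15)² = 100 + 100 = 200
Sorted ascending: K, F, H, … — the second-nearest is F.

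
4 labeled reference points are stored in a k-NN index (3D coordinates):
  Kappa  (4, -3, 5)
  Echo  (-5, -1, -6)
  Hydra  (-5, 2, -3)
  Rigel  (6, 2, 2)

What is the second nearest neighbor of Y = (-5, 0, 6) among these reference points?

Kappa

Since √ is increasing, it suffices to compare squared distances:
d²(Y, Kappa) = (-5−4)² + (0−(-3))² + (6−5)² = 81 + 9 + 1 = 91
d²(Y, Echo) = (-5−(-5))² + (0−(-1))² + (6−(-6))² = 0 + 1 + 144 = 145
d²(Y, Hydra) = (-5−(-5))² + (0−2)² + (6−(-3))² = 0 + 4 + 81 = 85
d²(Y, Rigel) = (-5−6)² + (0−2)² + (6−2)² = 121 + 4 + 16 = 141
Sorted ascending: Hydra, Kappa, Rigel, … — the second-nearest is Kappa.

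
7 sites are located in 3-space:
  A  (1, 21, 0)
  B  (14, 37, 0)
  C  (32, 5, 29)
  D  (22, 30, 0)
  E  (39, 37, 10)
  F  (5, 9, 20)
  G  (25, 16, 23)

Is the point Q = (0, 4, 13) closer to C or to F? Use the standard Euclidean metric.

F

Compare squared distances:
|QC|² = (0−32)² + (4−5)² + (13−29)² = 1024 + 1 + 256 = 1281
|QF|² = (0−5)² + (4−9)² + (13−20)² = 25 + 25 + 49 = 99
1281 > 99, so F is closer.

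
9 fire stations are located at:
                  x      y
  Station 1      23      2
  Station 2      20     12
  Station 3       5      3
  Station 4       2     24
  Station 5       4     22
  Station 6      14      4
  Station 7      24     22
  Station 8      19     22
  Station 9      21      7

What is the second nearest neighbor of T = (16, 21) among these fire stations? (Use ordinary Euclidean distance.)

Since √ is increasing, it suffices to compare squared distances:
d²(T, Station 1) = (16−23)² + (21−2)² = 49 + 361 = 410
d²(T, Station 2) = (16−20)² + (21−12)² = 16 + 81 = 97
d²(T, Station 3) = (16−5)² + (21−3)² = 121 + 324 = 445
d²(T, Station 4) = (16−2)² + (21−24)² = 196 + 9 = 205
d²(T, Station 5) = (16−4)² + (21−22)² = 144 + 1 = 145
d²(T, Station 6) = (16−14)² + (21−4)² = 4 + 289 = 293
d²(T, Station 7) = (16−24)² + (21−22)² = 64 + 1 = 65
d²(T, Station 8) = (16−19)² + (21−22)² = 9 + 1 = 10
d²(T, Station 9) = (16−21)² + (21−7)² = 25 + 196 = 221
Sorted ascending: Station 8, Station 7, Station 2, … — the second-nearest is Station 7.

Station 7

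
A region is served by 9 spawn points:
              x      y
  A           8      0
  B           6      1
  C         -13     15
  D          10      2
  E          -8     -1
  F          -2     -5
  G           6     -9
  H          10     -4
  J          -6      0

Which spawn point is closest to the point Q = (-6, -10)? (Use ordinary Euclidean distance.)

Since √ is increasing, it suffices to compare squared distances:
|QA|² = (-6−8)² + (-10−0)² = 196 + 100 = 296
|QB|² = (-6−6)² + (-10−1)² = 144 + 121 = 265
|QC|² = (-6−(-13))² + (-10−15)² = 49 + 625 = 674
|QD|² = (-6−10)² + (-10−2)² = 256 + 144 = 400
|QE|² = (-6−(-8))² + (-10−(-1))² = 4 + 81 = 85
|QF|² = (-6−(-2))² + (-10−(-5))² = 16 + 25 = 41
|QG|² = (-6−6)² + (-10−(-9))² = 144 + 1 = 145
|QH|² = (-6−10)² + (-10−(-4))² = 256 + 36 = 292
|QJ|² = (-6−(-6))² + (-10−0)² = 0 + 100 = 100
Minimum is at F.

F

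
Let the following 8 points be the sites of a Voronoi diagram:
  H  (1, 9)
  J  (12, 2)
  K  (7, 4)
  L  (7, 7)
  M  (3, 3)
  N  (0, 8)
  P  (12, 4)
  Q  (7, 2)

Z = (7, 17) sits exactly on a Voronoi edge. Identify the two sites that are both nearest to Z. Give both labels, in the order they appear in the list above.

H and L

Squared distances from Z to each site:
|ZH|² = 36 + 64 = 100
|ZJ|² = 25 + 225 = 250
|ZK|² = 0 + 169 = 169
|ZL|² = 0 + 100 = 100
|ZM|² = 16 + 196 = 212
|ZN|² = 49 + 81 = 130
|ZP|² = 25 + 169 = 194
|ZQ|² = 0 + 225 = 225
Z is equidistant from H and L (both at squared distance 100), and every other site is strictly farther — so Z lies on the H–L Voronoi edge.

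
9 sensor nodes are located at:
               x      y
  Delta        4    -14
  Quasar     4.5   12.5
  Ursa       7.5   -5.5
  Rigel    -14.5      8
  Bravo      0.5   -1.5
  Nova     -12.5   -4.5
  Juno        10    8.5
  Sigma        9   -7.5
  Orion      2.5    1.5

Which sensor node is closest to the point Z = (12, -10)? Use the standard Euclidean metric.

Sigma

Squared Euclidean distances:
d²(Z, Delta) = (12−4)² + (-10−(-14))² = 64 + 16 = 80
d²(Z, Quasar) = (12−4.5)² + (-10−12.5)² = 56.25 + 506.25 = 562.5
d²(Z, Ursa) = (12−7.5)² + (-10−(-5.5))² = 20.25 + 20.25 = 40.5
d²(Z, Rigel) = (12−(-14.5))² + (-10−8)² = 702.25 + 324 = 1026.25
d²(Z, Bravo) = (12−0.5)² + (-10−(-1.5))² = 132.25 + 72.25 = 204.5
d²(Z, Nova) = (12−(-12.5))² + (-10−(-4.5))² = 600.25 + 30.25 = 630.5
d²(Z, Juno) = (12−10)² + (-10−8.5)² = 4 + 342.25 = 346.25
d²(Z, Sigma) = (12−9)² + (-10−(-7.5))² = 9 + 6.25 = 15.25
d²(Z, Orion) = (12−2.5)² + (-10−1.5)² = 90.25 + 132.25 = 222.5
Sigma is nearest.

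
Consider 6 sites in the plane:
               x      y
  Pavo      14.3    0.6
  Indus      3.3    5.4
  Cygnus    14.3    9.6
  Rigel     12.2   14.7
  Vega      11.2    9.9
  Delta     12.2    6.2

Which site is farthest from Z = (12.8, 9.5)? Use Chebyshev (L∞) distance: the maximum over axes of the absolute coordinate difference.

d(Z, Pavo) = max(1.5, 8.9) = 8.9
d(Z, Indus) = max(9.5, 4.1) = 9.5
d(Z, Cygnus) = max(1.5, 0.1) = 1.5
d(Z, Rigel) = max(0.6, 5.2) = 5.2
d(Z, Vega) = max(1.6, 0.4) = 1.6
d(Z, Delta) = max(0.6, 3.3) = 3.3
The largest is to Indus.

Indus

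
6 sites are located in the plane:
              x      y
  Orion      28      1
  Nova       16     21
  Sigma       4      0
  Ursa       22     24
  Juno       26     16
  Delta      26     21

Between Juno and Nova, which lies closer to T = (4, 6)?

Nova

Compare squared distances:
d²(T, Juno) = (4−26)² + (6−16)² = 484 + 100 = 584
d²(T, Nova) = (4−16)² + (6−21)² = 144 + 225 = 369
584 > 369, so Nova is closer.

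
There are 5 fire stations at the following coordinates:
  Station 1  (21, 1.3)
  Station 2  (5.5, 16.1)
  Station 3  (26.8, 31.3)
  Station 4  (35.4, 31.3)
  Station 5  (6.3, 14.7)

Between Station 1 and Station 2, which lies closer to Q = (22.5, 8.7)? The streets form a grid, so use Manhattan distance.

Station 1

d(Q, Station 1) = |22.5−21| + |8.7−1.3| = 1.5 + 7.4 = 8.9
d(Q, Station 2) = |22.5−5.5| + |8.7−16.1| = 17 + 7.4 = 24.4
8.9 < 24.4, so Station 1 is closer.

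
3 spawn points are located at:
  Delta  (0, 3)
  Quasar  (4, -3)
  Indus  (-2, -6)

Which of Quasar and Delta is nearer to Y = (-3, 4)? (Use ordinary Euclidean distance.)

Delta

Compare squared distances:
d²(Y, Quasar) = (-3−4)² + (4−(-3))² = 49 + 49 = 98
d²(Y, Delta) = (-3−0)² + (4−3)² = 9 + 1 = 10
98 > 10, so Delta is closer.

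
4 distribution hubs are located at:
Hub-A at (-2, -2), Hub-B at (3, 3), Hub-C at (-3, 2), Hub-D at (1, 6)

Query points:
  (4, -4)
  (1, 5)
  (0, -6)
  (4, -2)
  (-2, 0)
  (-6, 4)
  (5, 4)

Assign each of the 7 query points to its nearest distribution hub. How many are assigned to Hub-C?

(4, -4) — d² to each: Hub-A:40, Hub-B:50, Hub-C:85, Hub-D:109 → nearest is Hub-A
(1, 5) — d² to each: Hub-A:58, Hub-B:8, Hub-C:25, Hub-D:1 → nearest is Hub-D
(0, -6) — d² to each: Hub-A:20, Hub-B:90, Hub-C:73, Hub-D:145 → nearest is Hub-A
(4, -2) — d² to each: Hub-A:36, Hub-B:26, Hub-C:65, Hub-D:73 → nearest is Hub-B
(-2, 0) — d² to each: Hub-A:4, Hub-B:34, Hub-C:5, Hub-D:45 → nearest is Hub-A
(-6, 4) — d² to each: Hub-A:52, Hub-B:82, Hub-C:13, Hub-D:53 → nearest is Hub-C
(5, 4) — d² to each: Hub-A:85, Hub-B:5, Hub-C:68, Hub-D:20 → nearest is Hub-B
1 of the 7 points has Hub-C as nearest.

1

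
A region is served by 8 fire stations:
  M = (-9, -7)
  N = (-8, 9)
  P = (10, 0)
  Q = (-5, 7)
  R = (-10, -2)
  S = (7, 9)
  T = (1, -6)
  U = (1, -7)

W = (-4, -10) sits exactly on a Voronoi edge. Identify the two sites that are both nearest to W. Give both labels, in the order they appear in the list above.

M and U

Squared distances from W to each site:
|WM|² = (-4−(-9))² + (-10−(-7))² = 25 + 9 = 34
|WN|² = (-4−(-8))² + (-10−9)² = 16 + 361 = 377
|WP|² = (-4−10)² + (-10−0)² = 196 + 100 = 296
|WQ|² = (-4−(-5))² + (-10−7)² = 1 + 289 = 290
|WR|² = (-4−(-10))² + (-10−(-2))² = 36 + 64 = 100
|WS|² = (-4−7)² + (-10−9)² = 121 + 361 = 482
|WT|² = (-4−1)² + (-10−(-6))² = 25 + 16 = 41
|WU|² = (-4−1)² + (-10−(-7))² = 25 + 9 = 34
W is equidistant from M and U (both at squared distance 34), and every other site is strictly farther — so W lies on the M–U Voronoi edge.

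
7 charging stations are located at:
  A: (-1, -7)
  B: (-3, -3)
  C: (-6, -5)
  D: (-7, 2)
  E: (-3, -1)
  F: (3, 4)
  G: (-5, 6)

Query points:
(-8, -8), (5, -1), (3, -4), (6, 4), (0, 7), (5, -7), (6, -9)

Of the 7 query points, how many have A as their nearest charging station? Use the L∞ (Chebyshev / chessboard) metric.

3

(-8, -8) — d to each: A:7, B:5, C:3, D:10, E:7, F:12, G:14 → nearest is C
(5, -1) — d to each: A:6, B:8, C:11, D:12, E:8, F:5, G:10 → nearest is F
(3, -4) — d to each: A:4, B:6, C:9, D:10, E:6, F:8, G:10 → nearest is A
(6, 4) — d to each: A:11, B:9, C:12, D:13, E:9, F:3, G:11 → nearest is F
(0, 7) — d to each: A:14, B:10, C:12, D:7, E:8, F:3, G:5 → nearest is F
(5, -7) — d to each: A:6, B:8, C:11, D:12, E:8, F:11, G:13 → nearest is A
(6, -9) — d to each: A:7, B:9, C:12, D:13, E:9, F:13, G:15 → nearest is A
3 of the 7 points have A as nearest.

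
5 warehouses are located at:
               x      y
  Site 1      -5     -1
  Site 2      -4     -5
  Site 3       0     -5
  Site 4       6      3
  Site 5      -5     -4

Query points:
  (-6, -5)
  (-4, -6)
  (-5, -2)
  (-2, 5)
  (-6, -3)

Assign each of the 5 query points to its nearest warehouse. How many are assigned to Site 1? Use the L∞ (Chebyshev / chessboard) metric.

2

(-6, -5) — d to each: Site 1:4, Site 2:2, Site 3:6, Site 4:12, Site 5:1 → nearest is Site 5
(-4, -6) — d to each: Site 1:5, Site 2:1, Site 3:4, Site 4:10, Site 5:2 → nearest is Site 2
(-5, -2) — d to each: Site 1:1, Site 2:3, Site 3:5, Site 4:11, Site 5:2 → nearest is Site 1
(-2, 5) — d to each: Site 1:6, Site 2:10, Site 3:10, Site 4:8, Site 5:9 → nearest is Site 1
(-6, -3) — d to each: Site 1:2, Site 2:2, Site 3:6, Site 4:12, Site 5:1 → nearest is Site 5
2 of the 5 points have Site 1 as nearest.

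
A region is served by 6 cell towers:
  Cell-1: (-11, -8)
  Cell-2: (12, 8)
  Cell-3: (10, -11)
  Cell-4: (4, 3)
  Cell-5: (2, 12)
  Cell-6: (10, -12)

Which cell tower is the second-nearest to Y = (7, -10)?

Cell-6

Squared Euclidean distances:
d²(Y, Cell-1) = (7−(-11))² + (-10−(-8))² = 324 + 4 = 328
d²(Y, Cell-2) = (7−12)² + (-10−8)² = 25 + 324 = 349
d²(Y, Cell-3) = (7−10)² + (-10−(-11))² = 9 + 1 = 10
d²(Y, Cell-4) = (7−4)² + (-10−3)² = 9 + 169 = 178
d²(Y, Cell-5) = (7−2)² + (-10−12)² = 25 + 484 = 509
d²(Y, Cell-6) = (7−10)² + (-10−(-12))² = 9 + 4 = 13
Sorted ascending: Cell-3, Cell-6, Cell-4, … — the second-nearest is Cell-6.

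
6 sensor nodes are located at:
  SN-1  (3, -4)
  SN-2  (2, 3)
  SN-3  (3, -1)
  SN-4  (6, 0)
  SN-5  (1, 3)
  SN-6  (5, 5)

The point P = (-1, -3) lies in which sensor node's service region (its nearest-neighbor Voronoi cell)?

SN-1

Squared Euclidean distances:
d²(P, SN-1) = (-1−3)² + (-3−(-4))² = 16 + 1 = 17
d²(P, SN-2) = (-1−2)² + (-3−3)² = 9 + 36 = 45
d²(P, SN-3) = (-1−3)² + (-3−(-1))² = 16 + 4 = 20
d²(P, SN-4) = (-1−6)² + (-3−0)² = 49 + 9 = 58
d²(P, SN-5) = (-1−1)² + (-3−3)² = 4 + 36 = 40
d²(P, SN-6) = (-1−5)² + (-3−5)² = 36 + 64 = 100
Minimum is at SN-1.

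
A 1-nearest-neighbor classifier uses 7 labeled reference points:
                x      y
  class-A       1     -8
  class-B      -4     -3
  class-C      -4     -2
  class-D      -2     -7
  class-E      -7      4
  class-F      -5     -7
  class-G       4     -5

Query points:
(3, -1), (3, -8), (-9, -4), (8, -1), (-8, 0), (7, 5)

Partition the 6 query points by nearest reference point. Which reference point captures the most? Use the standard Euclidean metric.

(3, -1) — d² to each: class-A:53, class-B:53, class-C:50, class-D:61, class-E:125, class-F:100, class-G:17 → nearest is class-G
(3, -8) — d² to each: class-A:4, class-B:74, class-C:85, class-D:26, class-E:244, class-F:65, class-G:10 → nearest is class-A
(-9, -4) — d² to each: class-A:116, class-B:26, class-C:29, class-D:58, class-E:68, class-F:25, class-G:170 → nearest is class-F
(8, -1) — d² to each: class-A:98, class-B:148, class-C:145, class-D:136, class-E:250, class-F:205, class-G:32 → nearest is class-G
(-8, 0) — d² to each: class-A:145, class-B:25, class-C:20, class-D:85, class-E:17, class-F:58, class-G:169 → nearest is class-E
(7, 5) — d² to each: class-A:205, class-B:185, class-C:170, class-D:225, class-E:197, class-F:288, class-G:109 → nearest is class-G
Tally — class-A:1, class-E:1, class-F:1, class-G:3. class-G captures the most (3).

class-G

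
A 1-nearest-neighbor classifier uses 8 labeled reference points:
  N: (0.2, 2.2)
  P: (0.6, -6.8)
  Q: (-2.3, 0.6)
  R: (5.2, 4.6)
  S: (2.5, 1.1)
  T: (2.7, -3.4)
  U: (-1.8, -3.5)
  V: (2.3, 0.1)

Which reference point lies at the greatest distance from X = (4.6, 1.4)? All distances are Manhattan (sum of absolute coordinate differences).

P

d(X,N) = 4.4 + 0.8 = 5.2
d(X,P) = 4 + 8.2 = 12.2
d(X,Q) = 6.9 + 0.8 = 7.7
d(X,R) = 0.6 + 3.2 = 3.8
d(X,S) = 2.1 + 0.3 = 2.4
d(X,T) = 1.9 + 4.8 = 6.7
d(X,U) = 6.4 + 4.9 = 11.3
d(X,V) = 2.3 + 1.3 = 3.6
The largest is to P.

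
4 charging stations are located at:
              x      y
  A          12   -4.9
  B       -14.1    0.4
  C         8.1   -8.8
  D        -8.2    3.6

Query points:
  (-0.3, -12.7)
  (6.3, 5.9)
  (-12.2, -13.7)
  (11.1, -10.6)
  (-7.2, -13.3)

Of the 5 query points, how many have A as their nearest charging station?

1

(-0.3, -12.7) — d² to each: A:212.13, B:362.05, C:85.77, D:328.1 → nearest is C
(6.3, 5.9) — d² to each: A:149.13, B:446.41, C:219.33, D:215.54 → nearest is A
(-12.2, -13.7) — d² to each: A:663.08, B:202.42, C:436.1, D:315.29 → nearest is B
(11.1, -10.6) — d² to each: A:33.3, B:756.04, C:12.24, D:574.13 → nearest is C
(-7.2, -13.3) — d² to each: A:439.2, B:235.3, C:254.34, D:286.61 → nearest is B
1 of the 5 points has A as nearest.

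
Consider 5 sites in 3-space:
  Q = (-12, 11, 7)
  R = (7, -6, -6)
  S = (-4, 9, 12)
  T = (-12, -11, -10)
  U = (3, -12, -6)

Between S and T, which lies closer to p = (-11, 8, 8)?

Compare squared distances:
|pS|² = (-11−(-4))² + (8−9)² + (8−12)² = 49 + 1 + 16 = 66
|pT|² = (-11−(-12))² + (8−(-11))² + (8−(-10))² = 1 + 361 + 324 = 686
66 < 686, so S is closer.

S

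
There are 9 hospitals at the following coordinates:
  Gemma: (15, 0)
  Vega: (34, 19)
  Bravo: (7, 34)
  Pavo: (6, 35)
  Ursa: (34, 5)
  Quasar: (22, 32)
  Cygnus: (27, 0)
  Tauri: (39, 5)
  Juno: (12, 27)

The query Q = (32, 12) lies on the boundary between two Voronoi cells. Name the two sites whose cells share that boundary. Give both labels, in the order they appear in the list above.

Vega and Ursa

Squared distances from Q to each site:
d²(Q, Gemma) = 289 + 144 = 433
d²(Q, Vega) = 4 + 49 = 53
d²(Q, Bravo) = 625 + 484 = 1109
d²(Q, Pavo) = 676 + 529 = 1205
d²(Q, Ursa) = 4 + 49 = 53
d²(Q, Quasar) = 100 + 400 = 500
d²(Q, Cygnus) = 25 + 144 = 169
d²(Q, Tauri) = 49 + 49 = 98
d²(Q, Juno) = 400 + 225 = 625
Q is equidistant from Vega and Ursa (both at squared distance 53), and every other site is strictly farther — so Q lies on the Vega–Ursa Voronoi edge.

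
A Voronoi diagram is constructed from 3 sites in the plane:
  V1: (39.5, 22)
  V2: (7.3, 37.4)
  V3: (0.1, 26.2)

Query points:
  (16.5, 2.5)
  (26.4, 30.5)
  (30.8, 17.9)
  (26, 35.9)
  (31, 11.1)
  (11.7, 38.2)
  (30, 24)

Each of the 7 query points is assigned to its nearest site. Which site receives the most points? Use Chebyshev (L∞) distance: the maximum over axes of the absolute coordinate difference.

V1

(16.5, 2.5) — d to each: V1:23, V2:34.9, V3:23.7 → nearest is V1
(26.4, 30.5) — d to each: V1:13.1, V2:19.1, V3:26.3 → nearest is V1
(30.8, 17.9) — d to each: V1:8.7, V2:23.5, V3:30.7 → nearest is V1
(26, 35.9) — d to each: V1:13.9, V2:18.7, V3:25.9 → nearest is V1
(31, 11.1) — d to each: V1:10.9, V2:26.3, V3:30.9 → nearest is V1
(11.7, 38.2) — d to each: V1:27.8, V2:4.4, V3:12 → nearest is V2
(30, 24) — d to each: V1:9.5, V2:22.7, V3:29.9 → nearest is V1
Tally — V1:6, V2:1. V1 captures the most (6).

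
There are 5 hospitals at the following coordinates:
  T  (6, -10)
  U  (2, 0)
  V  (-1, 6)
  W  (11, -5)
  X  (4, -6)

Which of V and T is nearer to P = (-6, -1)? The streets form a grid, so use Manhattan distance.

V

d(P,V) = |-6−(-1)| + |-1−6| = 5 + 7 = 12
d(P,T) = |-6−6| + |-1−(-10)| = 12 + 9 = 21
12 < 21, so V is closer.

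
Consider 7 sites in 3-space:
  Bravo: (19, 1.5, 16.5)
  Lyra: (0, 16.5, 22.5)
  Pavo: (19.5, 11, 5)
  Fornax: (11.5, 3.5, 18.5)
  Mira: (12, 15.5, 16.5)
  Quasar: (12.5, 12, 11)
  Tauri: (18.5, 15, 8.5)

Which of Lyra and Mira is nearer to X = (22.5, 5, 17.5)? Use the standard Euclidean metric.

Mira

Compare squared distances:
d²(X, Lyra) = (22.5−0)² + (5−16.5)² + (17.5−22.5)² = 506.25 + 132.25 + 25 = 663.5
d²(X, Mira) = (22.5−12)² + (5−15.5)² + (17.5−16.5)² = 110.25 + 110.25 + 1 = 221.5
663.5 > 221.5, so Mira is closer.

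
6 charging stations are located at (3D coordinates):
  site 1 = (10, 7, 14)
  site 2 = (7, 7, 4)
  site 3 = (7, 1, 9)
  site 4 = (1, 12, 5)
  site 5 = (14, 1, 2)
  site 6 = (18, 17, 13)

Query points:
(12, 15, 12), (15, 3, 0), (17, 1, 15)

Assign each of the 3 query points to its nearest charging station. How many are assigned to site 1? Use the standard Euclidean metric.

(12, 15, 12) — d² to each: site 1:72, site 2:153, site 3:230, site 4:179, site 5:300, site 6:41 → nearest is site 6
(15, 3, 0) — d² to each: site 1:237, site 2:96, site 3:149, site 4:302, site 5:9, site 6:374 → nearest is site 5
(17, 1, 15) — d² to each: site 1:86, site 2:257, site 3:136, site 4:477, site 5:178, site 6:261 → nearest is site 1
1 of the 3 points has site 1 as nearest.

1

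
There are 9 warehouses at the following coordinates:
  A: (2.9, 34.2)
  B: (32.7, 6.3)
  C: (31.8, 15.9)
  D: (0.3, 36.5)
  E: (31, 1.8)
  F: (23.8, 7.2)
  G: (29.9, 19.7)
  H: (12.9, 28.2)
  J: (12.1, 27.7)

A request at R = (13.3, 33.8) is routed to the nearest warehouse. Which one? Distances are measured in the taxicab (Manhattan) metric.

H

d(R,A) = 10.4 + 0.4 = 10.8
d(R,B) = 19.4 + 27.5 = 46.9
d(R,C) = 18.5 + 17.9 = 36.4
d(R,D) = 13 + 2.7 = 15.7
d(R,E) = 17.7 + 32 = 49.7
d(R,F) = 10.5 + 26.6 = 37.1
d(R,G) = 16.6 + 14.1 = 30.7
d(R,H) = 0.4 + 5.6 = 6
d(R,J) = 1.2 + 6.1 = 7.3
H is nearest.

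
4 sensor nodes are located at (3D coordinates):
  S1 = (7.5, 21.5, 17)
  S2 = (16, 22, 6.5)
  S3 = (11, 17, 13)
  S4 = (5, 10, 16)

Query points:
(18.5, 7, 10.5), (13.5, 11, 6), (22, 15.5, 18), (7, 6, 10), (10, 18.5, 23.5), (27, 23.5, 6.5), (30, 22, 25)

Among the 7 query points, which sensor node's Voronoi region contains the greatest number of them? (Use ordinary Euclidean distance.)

S3

(18.5, 7, 10.5) — d² to each: S1:373.5, S2:247.25, S3:162.5, S4:221.5 → nearest is S3
(13.5, 11, 6) — d² to each: S1:267.25, S2:127.5, S3:91.25, S4:173.25 → nearest is S3
(22, 15.5, 18) — d² to each: S1:247.25, S2:210.5, S3:148.25, S4:323.25 → nearest is S3
(7, 6, 10) — d² to each: S1:289.5, S2:349.25, S3:146, S4:56 → nearest is S4
(10, 18.5, 23.5) — d² to each: S1:57.5, S2:337.25, S3:113.5, S4:153.5 → nearest is S1
(27, 23.5, 6.5) — d² to each: S1:494.5, S2:123.25, S3:340.5, S4:756.5 → nearest is S2
(30, 22, 25) — d² to each: S1:570.5, S2:538.25, S3:530, S4:850 → nearest is S3
Tally — S1:1, S2:1, S3:4, S4:1. S3 captures the most (4).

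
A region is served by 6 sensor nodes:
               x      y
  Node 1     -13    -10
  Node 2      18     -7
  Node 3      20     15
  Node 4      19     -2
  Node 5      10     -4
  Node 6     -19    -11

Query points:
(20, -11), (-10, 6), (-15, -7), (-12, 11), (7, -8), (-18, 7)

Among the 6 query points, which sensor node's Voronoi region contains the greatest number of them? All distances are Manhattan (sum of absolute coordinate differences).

Node 1

(20, -11) — d to each: Node 1:34, Node 2:6, Node 3:26, Node 4:10, Node 5:17, Node 6:39 → nearest is Node 2
(-10, 6) — d to each: Node 1:19, Node 2:41, Node 3:39, Node 4:37, Node 5:30, Node 6:26 → nearest is Node 1
(-15, -7) — d to each: Node 1:5, Node 2:33, Node 3:57, Node 4:39, Node 5:28, Node 6:8 → nearest is Node 1
(-12, 11) — d to each: Node 1:22, Node 2:48, Node 3:36, Node 4:44, Node 5:37, Node 6:29 → nearest is Node 1
(7, -8) — d to each: Node 1:22, Node 2:12, Node 3:36, Node 4:18, Node 5:7, Node 6:29 → nearest is Node 5
(-18, 7) — d to each: Node 1:22, Node 2:50, Node 3:46, Node 4:46, Node 5:39, Node 6:19 → nearest is Node 6
Tally — Node 1:3, Node 2:1, Node 5:1, Node 6:1. Node 1 captures the most (3).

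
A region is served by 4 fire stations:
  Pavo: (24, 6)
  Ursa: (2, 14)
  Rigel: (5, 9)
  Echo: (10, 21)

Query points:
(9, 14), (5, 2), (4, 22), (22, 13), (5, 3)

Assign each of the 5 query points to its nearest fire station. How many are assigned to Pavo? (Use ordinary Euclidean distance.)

1

(9, 14) — d² to each: Pavo:289, Ursa:49, Rigel:41, Echo:50 → nearest is Rigel
(5, 2) — d² to each: Pavo:377, Ursa:153, Rigel:49, Echo:386 → nearest is Rigel
(4, 22) — d² to each: Pavo:656, Ursa:68, Rigel:170, Echo:37 → nearest is Echo
(22, 13) — d² to each: Pavo:53, Ursa:401, Rigel:305, Echo:208 → nearest is Pavo
(5, 3) — d² to each: Pavo:370, Ursa:130, Rigel:36, Echo:349 → nearest is Rigel
1 of the 5 points has Pavo as nearest.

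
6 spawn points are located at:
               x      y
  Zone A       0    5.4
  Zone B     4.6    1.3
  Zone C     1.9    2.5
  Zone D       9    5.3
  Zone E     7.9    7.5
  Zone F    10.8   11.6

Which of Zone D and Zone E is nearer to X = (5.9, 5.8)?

Compare squared distances:
d²(X, Zone D) = (5.9−9)² + (5.8−5.3)² = 9.61 + 0.25 = 9.86
d²(X, Zone E) = (5.9−7.9)² + (5.8−7.5)² = 4 + 2.89 = 6.89
9.86 > 6.89, so Zone E is closer.

Zone E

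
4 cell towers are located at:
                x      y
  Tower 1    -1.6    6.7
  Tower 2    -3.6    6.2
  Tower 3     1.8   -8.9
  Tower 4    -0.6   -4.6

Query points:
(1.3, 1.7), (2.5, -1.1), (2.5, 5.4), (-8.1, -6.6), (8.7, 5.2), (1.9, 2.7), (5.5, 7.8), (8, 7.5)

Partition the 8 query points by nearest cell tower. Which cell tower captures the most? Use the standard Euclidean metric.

Tower 1

(1.3, 1.7) — d² to each: Tower 1:33.41, Tower 2:44.26, Tower 3:112.61, Tower 4:43.3 → nearest is Tower 1
(2.5, -1.1) — d² to each: Tower 1:77.65, Tower 2:90.5, Tower 3:61.33, Tower 4:21.86 → nearest is Tower 4
(2.5, 5.4) — d² to each: Tower 1:18.5, Tower 2:37.85, Tower 3:204.98, Tower 4:109.61 → nearest is Tower 1
(-8.1, -6.6) — d² to each: Tower 1:219.14, Tower 2:184.09, Tower 3:103.3, Tower 4:60.25 → nearest is Tower 4
(8.7, 5.2) — d² to each: Tower 1:108.34, Tower 2:152.29, Tower 3:246.42, Tower 4:182.53 → nearest is Tower 1
(1.9, 2.7) — d² to each: Tower 1:28.25, Tower 2:42.5, Tower 3:134.57, Tower 4:59.54 → nearest is Tower 1
(5.5, 7.8) — d² to each: Tower 1:51.62, Tower 2:85.37, Tower 3:292.58, Tower 4:190.97 → nearest is Tower 1
(8, 7.5) — d² to each: Tower 1:92.8, Tower 2:136.25, Tower 3:307.4, Tower 4:220.37 → nearest is Tower 1
Tally — Tower 1:6, Tower 4:2. Tower 1 captures the most (6).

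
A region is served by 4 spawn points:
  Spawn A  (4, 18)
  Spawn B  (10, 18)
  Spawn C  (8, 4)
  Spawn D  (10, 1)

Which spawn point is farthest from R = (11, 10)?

Spawn A

Squared Euclidean distances:
d²(R, Spawn A) = 49 + 64 = 113
d²(R, Spawn B) = 1 + 64 = 65
d²(R, Spawn C) = 9 + 36 = 45
d²(R, Spawn D) = 1 + 81 = 82
The largest is to Spawn A.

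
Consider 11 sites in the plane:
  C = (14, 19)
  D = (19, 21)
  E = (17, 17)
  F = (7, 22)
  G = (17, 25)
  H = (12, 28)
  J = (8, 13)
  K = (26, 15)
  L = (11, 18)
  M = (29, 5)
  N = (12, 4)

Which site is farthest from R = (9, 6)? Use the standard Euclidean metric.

Compare squared distances (the ordering matches that of the actual distances):
|RC|² = (9−14)² + (6−19)² = 25 + 169 = 194
|RD|² = (9−19)² + (6−21)² = 100 + 225 = 325
|RE|² = (9−17)² + (6−17)² = 64 + 121 = 185
|RF|² = (9−7)² + (6−22)² = 4 + 256 = 260
|RG|² = (9−17)² + (6−25)² = 64 + 361 = 425
|RH|² = (9−12)² + (6−28)² = 9 + 484 = 493
|RJ|² = (9−8)² + (6−13)² = 1 + 49 = 50
|RK|² = (9−26)² + (6−15)² = 289 + 81 = 370
|RL|² = (9−11)² + (6−18)² = 4 + 144 = 148
|RM|² = (9−29)² + (6−5)² = 400 + 1 = 401
|RN|² = (9−12)² + (6−4)² = 9 + 4 = 13
The largest is to H.

H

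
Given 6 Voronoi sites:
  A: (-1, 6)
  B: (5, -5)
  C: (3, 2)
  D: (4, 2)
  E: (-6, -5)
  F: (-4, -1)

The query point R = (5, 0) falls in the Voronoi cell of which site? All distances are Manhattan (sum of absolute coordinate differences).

d(R,A) = |5−(-1)| + |0−6| = 6 + 6 = 12
d(R,B) = |5−5| + |0−(-5)| = 0 + 5 = 5
d(R,C) = |5−3| + |0−2| = 2 + 2 = 4
d(R,D) = |5−4| + |0−2| = 1 + 2 = 3
d(R,E) = |5−(-6)| + |0−(-5)| = 11 + 5 = 16
d(R,F) = |5−(-4)| + |0−(-1)| = 9 + 1 = 10
D is nearest.

D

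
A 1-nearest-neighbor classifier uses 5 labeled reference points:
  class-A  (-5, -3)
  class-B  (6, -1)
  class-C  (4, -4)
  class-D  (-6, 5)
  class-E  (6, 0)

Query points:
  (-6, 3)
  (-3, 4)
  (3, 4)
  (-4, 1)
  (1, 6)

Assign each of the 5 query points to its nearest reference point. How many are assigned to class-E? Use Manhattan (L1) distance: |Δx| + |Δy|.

1

(-6, 3) — d to each: class-A:7, class-B:16, class-C:17, class-D:2, class-E:15 → nearest is class-D
(-3, 4) — d to each: class-A:9, class-B:14, class-C:15, class-D:4, class-E:13 → nearest is class-D
(3, 4) — d to each: class-A:15, class-B:8, class-C:9, class-D:10, class-E:7 → nearest is class-E
(-4, 1) — d to each: class-A:5, class-B:12, class-C:13, class-D:6, class-E:11 → nearest is class-A
(1, 6) — d to each: class-A:15, class-B:12, class-C:13, class-D:8, class-E:11 → nearest is class-D
1 of the 5 points has class-E as nearest.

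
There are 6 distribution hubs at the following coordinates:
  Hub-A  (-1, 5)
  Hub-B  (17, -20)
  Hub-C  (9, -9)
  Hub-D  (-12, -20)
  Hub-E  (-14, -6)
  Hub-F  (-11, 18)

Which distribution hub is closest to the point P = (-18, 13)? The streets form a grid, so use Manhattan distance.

d(P, Hub-A) = 17 + 8 = 25
d(P, Hub-B) = 35 + 33 = 68
d(P, Hub-C) = 27 + 22 = 49
d(P, Hub-D) = 6 + 33 = 39
d(P, Hub-E) = 4 + 19 = 23
d(P, Hub-F) = 7 + 5 = 12
The smallest is to Hub-F, so P lies in the Voronoi region of Hub-F.

Hub-F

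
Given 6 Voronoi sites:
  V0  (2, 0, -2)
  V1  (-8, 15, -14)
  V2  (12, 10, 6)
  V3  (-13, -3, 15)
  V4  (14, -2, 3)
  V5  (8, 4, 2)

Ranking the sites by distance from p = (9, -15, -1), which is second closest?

V0

Compare squared distances (the ordering matches that of the actual distances):
|pV0|² = (9−2)² + (-15−0)² + (-1−(-2))² = 49 + 225 + 1 = 275
|pV1|² = (9−(-8))² + (-15−15)² + (-1−(-14))² = 289 + 900 + 169 = 1358
|pV2|² = (9−12)² + (-15−10)² + (-1−6)² = 9 + 625 + 49 = 683
|pV3|² = (9−(-13))² + (-15−(-3))² + (-1−15)² = 484 + 144 + 256 = 884
|pV4|² = (9−14)² + (-15−(-2))² + (-1−3)² = 25 + 169 + 16 = 210
|pV5|² = (9−8)² + (-15−4)² + (-1−2)² = 1 + 361 + 9 = 371
Sorted ascending: V4, V0, V5, … — the second-nearest is V0.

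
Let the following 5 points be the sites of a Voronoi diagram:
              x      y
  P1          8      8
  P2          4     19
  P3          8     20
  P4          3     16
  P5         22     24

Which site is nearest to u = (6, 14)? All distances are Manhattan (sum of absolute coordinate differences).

P4

d(u,P1) = 2 + 6 = 8
d(u,P2) = 2 + 5 = 7
d(u,P3) = 2 + 6 = 8
d(u,P4) = 3 + 2 = 5
d(u,P5) = 16 + 10 = 26
Minimum is at P4.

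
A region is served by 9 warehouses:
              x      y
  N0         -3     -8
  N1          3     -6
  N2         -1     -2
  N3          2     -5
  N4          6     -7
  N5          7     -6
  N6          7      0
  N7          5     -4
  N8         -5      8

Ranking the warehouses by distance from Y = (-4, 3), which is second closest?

N2

Compare squared distances (the ordering matches that of the actual distances):
|YN0|² = (-4−(-3))² + (3−(-8))² = 1 + 121 = 122
|YN1|² = (-4−3)² + (3−(-6))² = 49 + 81 = 130
|YN2|² = (-4−(-1))² + (3−(-2))² = 9 + 25 = 34
|YN3|² = (-4−2)² + (3−(-5))² = 36 + 64 = 100
|YN4|² = (-4−6)² + (3−(-7))² = 100 + 100 = 200
|YN5|² = (-4−7)² + (3−(-6))² = 121 + 81 = 202
|YN6|² = (-4−7)² + (3−0)² = 121 + 9 = 130
|YN7|² = (-4−5)² + (3−(-4))² = 81 + 49 = 130
|YN8|² = (-4−(-5))² + (3−8)² = 1 + 25 = 26
Sorted ascending: N8, N2, N3, … — the second-nearest is N2.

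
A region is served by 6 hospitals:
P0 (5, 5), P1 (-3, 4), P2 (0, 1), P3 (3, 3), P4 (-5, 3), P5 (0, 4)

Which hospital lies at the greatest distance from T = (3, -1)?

Since √ is increasing, it suffices to compare squared distances:
|TP0|² = (3−5)² + (-1−5)² = 4 + 36 = 40
|TP1|² = (3−(-3))² + (-1−4)² = 36 + 25 = 61
|TP2|² = (3−0)² + (-1−1)² = 9 + 4 = 13
|TP3|² = (3−3)² + (-1−3)² = 0 + 16 = 16
|TP4|² = (3−(-5))² + (-1−3)² = 64 + 16 = 80
|TP5|² = (3−0)² + (-1−4)² = 9 + 25 = 34
The largest is to P4.

P4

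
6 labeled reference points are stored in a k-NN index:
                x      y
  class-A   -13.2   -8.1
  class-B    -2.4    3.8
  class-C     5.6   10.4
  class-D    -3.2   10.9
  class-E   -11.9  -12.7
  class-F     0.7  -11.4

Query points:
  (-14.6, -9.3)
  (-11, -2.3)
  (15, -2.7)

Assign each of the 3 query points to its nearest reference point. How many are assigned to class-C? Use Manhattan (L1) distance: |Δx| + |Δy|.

(-14.6, -9.3) — d to each: class-A:2.6, class-B:25.3, class-C:39.9, class-D:31.6, class-E:6.1, class-F:17.4 → nearest is class-A
(-11, -2.3) — d to each: class-A:8, class-B:14.7, class-C:29.3, class-D:21, class-E:11.3, class-F:20.8 → nearest is class-A
(15, -2.7) — d to each: class-A:33.6, class-B:23.9, class-C:22.5, class-D:31.8, class-E:36.9, class-F:23 → nearest is class-C
1 of the 3 points has class-C as nearest.

1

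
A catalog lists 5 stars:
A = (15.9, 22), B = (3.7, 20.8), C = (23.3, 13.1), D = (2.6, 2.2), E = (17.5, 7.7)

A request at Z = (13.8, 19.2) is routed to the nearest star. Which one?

Since √ is increasing, it suffices to compare squared distances:
|ZA|² = (13.8−15.9)² + (19.2−22)² = 4.41 + 7.84 = 12.25
|ZB|² = (13.8−3.7)² + (19.2−20.8)² = 102.01 + 2.56 = 104.57
|ZC|² = (13.8−23.3)² + (19.2−13.1)² = 90.25 + 37.21 = 127.46
|ZD|² = (13.8−2.6)² + (19.2−2.2)² = 125.44 + 289 = 414.44
|ZE|² = (13.8−17.5)² + (19.2−7.7)² = 13.69 + 132.25 = 145.94
A is nearest.

A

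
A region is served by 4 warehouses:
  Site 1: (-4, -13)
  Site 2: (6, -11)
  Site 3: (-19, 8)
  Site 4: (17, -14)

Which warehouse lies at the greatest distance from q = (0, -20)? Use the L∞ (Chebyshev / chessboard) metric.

Site 3

d(q, Site 1) = max(4, 7) = 7
d(q, Site 2) = max(6, 9) = 9
d(q, Site 3) = max(19, 28) = 28
d(q, Site 4) = max(17, 6) = 17
The largest is to Site 3.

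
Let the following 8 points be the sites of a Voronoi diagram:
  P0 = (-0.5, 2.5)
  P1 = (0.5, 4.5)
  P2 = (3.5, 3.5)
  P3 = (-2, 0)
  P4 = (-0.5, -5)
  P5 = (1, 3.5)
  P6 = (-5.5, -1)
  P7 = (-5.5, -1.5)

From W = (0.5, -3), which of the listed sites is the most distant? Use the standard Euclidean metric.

Since √ is increasing, it suffices to compare squared distances:
|WP0|² = 1 + 30.25 = 31.25
|WP1|² = 0 + 56.25 = 56.25
|WP2|² = 9 + 42.25 = 51.25
|WP3|² = 6.25 + 9 = 15.25
|WP4|² = 1 + 4 = 5
|WP5|² = 0.25 + 42.25 = 42.5
|WP6|² = 36 + 4 = 40
|WP7|² = 36 + 2.25 = 38.25
The largest is to P1.

P1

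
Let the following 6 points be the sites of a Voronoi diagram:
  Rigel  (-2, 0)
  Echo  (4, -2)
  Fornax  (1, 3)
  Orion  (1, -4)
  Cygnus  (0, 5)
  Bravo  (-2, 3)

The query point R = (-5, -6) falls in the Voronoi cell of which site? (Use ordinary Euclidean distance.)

Since √ is increasing, it suffices to compare squared distances:
d²(R, Rigel) = (-5−(-2))² + (-6−0)² = 9 + 36 = 45
d²(R, Echo) = (-5−4)² + (-6−(-2))² = 81 + 16 = 97
d²(R, Fornax) = (-5−1)² + (-6−3)² = 36 + 81 = 117
d²(R, Orion) = (-5−1)² + (-6−(-4))² = 36 + 4 = 40
d²(R, Cygnus) = (-5−0)² + (-6−5)² = 25 + 121 = 146
d²(R, Bravo) = (-5−(-2))² + (-6−3)² = 9 + 81 = 90
The smallest is to Orion, so R lies in the Voronoi region of Orion.

Orion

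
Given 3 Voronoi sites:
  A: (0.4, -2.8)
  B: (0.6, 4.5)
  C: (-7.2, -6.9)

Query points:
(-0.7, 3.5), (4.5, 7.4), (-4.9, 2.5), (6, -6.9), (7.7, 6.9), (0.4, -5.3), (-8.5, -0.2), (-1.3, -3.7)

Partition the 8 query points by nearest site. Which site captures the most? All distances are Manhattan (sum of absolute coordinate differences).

B

(-0.7, 3.5) — d to each: A:7.4, B:2.3, C:16.9 → nearest is B
(4.5, 7.4) — d to each: A:14.3, B:6.8, C:26 → nearest is B
(-4.9, 2.5) — d to each: A:10.6, B:7.5, C:11.7 → nearest is B
(6, -6.9) — d to each: A:9.7, B:16.8, C:13.2 → nearest is A
(7.7, 6.9) — d to each: A:17, B:9.5, C:28.7 → nearest is B
(0.4, -5.3) — d to each: A:2.5, B:10, C:9.2 → nearest is A
(-8.5, -0.2) — d to each: A:11.5, B:13.8, C:8 → nearest is C
(-1.3, -3.7) — d to each: A:2.6, B:10.1, C:9.1 → nearest is A
Tally — A:3, B:4, C:1. B captures the most (4).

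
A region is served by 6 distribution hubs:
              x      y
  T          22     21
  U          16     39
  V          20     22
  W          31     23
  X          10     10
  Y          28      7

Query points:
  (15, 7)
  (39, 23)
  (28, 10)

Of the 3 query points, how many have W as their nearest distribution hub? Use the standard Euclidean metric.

1

(15, 7) — d² to each: T:245, U:1025, V:250, W:512, X:34, Y:169 → nearest is X
(39, 23) — d² to each: T:293, U:785, V:362, W:64, X:1010, Y:377 → nearest is W
(28, 10) — d² to each: T:157, U:985, V:208, W:178, X:324, Y:9 → nearest is Y
1 of the 3 points has W as nearest.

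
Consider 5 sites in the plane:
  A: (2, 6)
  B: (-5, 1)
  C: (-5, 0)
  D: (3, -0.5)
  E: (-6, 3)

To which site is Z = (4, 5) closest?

Since √ is increasing, it suffices to compare squared distances:
|ZA|² = (4−2)² + (5−6)² = 4 + 1 = 5
|ZB|² = (4−(-5))² + (5−1)² = 81 + 16 = 97
|ZC|² = (4−(-5))² + (5−0)² = 81 + 25 = 106
|ZD|² = (4−3)² + (5−(-0.5))² = 1 + 30.25 = 31.25
|ZE|² = (4−(-6))² + (5−3)² = 100 + 4 = 104
A is nearest.

A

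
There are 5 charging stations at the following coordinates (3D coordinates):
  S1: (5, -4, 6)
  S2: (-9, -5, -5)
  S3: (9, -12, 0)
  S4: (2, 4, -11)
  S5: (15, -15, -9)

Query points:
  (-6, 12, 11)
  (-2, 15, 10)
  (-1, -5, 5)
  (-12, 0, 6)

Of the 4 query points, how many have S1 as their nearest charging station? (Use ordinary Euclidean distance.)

(-6, 12, 11) — d² to each: S1:402, S2:554, S3:922, S4:612, S5:1570 → nearest is S1
(-2, 15, 10) — d² to each: S1:426, S2:674, S3:950, S4:578, S5:1550 → nearest is S1
(-1, -5, 5) — d² to each: S1:38, S2:164, S3:174, S4:346, S5:552 → nearest is S1
(-12, 0, 6) — d² to each: S1:305, S2:155, S3:621, S4:501, S5:1179 → nearest is S2
3 of the 4 points have S1 as nearest.

3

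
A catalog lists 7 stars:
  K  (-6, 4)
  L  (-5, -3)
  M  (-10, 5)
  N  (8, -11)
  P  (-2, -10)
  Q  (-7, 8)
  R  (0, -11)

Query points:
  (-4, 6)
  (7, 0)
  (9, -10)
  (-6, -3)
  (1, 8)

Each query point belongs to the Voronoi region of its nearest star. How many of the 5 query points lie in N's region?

(-4, 6) — d² to each: K:8, L:82, M:37, N:433, P:260, Q:13, R:305 → nearest is K
(7, 0) — d² to each: K:185, L:153, M:314, N:122, P:181, Q:260, R:170 → nearest is N
(9, -10) — d² to each: K:421, L:245, M:586, N:2, P:121, Q:580, R:82 → nearest is N
(-6, -3) — d² to each: K:49, L:1, M:80, N:260, P:65, Q:122, R:100 → nearest is L
(1, 8) — d² to each: K:65, L:157, M:130, N:410, P:333, Q:64, R:362 → nearest is Q
2 of the 5 points have N as nearest.

2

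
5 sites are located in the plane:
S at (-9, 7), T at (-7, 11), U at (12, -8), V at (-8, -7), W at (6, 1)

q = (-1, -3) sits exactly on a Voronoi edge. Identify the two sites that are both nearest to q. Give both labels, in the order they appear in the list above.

V and W

Squared distances from q to each site:
|qS|² = 64 + 100 = 164
|qT|² = 36 + 196 = 232
|qU|² = 169 + 25 = 194
|qV|² = 49 + 16 = 65
|qW|² = 49 + 16 = 65
q is equidistant from V and W (both at squared distance 65), and every other site is strictly farther — so q lies on the V–W Voronoi edge.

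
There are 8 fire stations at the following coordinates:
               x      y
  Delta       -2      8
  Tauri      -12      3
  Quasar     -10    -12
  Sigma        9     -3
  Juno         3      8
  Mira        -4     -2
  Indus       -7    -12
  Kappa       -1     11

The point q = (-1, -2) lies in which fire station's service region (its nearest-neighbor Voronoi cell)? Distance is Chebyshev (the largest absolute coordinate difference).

Mira

d(q, Delta) = max(1, 10) = 10
d(q, Tauri) = max(11, 5) = 11
d(q, Quasar) = max(9, 10) = 10
d(q, Sigma) = max(10, 1) = 10
d(q, Juno) = max(4, 10) = 10
d(q, Mira) = max(3, 0) = 3
d(q, Indus) = max(6, 10) = 10
d(q, Kappa) = max(0, 13) = 13
Minimum is at Mira.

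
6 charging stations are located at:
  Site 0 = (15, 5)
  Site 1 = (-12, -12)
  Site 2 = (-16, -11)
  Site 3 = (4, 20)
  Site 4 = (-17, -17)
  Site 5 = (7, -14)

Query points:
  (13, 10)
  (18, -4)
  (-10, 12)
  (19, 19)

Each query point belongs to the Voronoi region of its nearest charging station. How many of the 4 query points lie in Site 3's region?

1

(13, 10) — d² to each: Site 0:29, Site 1:1109, Site 2:1282, Site 3:181, Site 4:1629, Site 5:612 → nearest is Site 0
(18, -4) — d² to each: Site 0:90, Site 1:964, Site 2:1205, Site 3:772, Site 4:1394, Site 5:221 → nearest is Site 0
(-10, 12) — d² to each: Site 0:674, Site 1:580, Site 2:565, Site 3:260, Site 4:890, Site 5:965 → nearest is Site 3
(19, 19) — d² to each: Site 0:212, Site 1:1922, Site 2:2125, Site 3:226, Site 4:2592, Site 5:1233 → nearest is Site 0
1 of the 4 points has Site 3 as nearest.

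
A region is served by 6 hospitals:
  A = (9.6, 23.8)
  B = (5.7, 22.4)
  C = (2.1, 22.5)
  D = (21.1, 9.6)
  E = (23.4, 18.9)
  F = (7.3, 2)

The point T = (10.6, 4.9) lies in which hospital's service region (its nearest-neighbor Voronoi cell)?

F

Compare squared distances (the ordering matches that of the actual distances):
|TA|² = (10.6−9.6)² + (4.9−23.8)² = 1 + 357.21 = 358.21
|TB|² = (10.6−5.7)² + (4.9−22.4)² = 24.01 + 306.25 = 330.26
|TC|² = (10.6−2.1)² + (4.9−22.5)² = 72.25 + 309.76 = 382.01
|TD|² = (10.6−21.1)² + (4.9−9.6)² = 110.25 + 22.09 = 132.34
|TE|² = (10.6−23.4)² + (4.9−18.9)² = 163.84 + 196 = 359.84
|TF|² = (10.6−7.3)² + (4.9−2)² = 10.89 + 8.41 = 19.3
Minimum is at F.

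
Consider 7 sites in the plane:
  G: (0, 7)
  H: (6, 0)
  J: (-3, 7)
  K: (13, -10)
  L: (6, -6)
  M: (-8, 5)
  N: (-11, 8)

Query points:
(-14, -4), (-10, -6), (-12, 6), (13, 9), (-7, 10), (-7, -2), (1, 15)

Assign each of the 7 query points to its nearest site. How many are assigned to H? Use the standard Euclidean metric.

(-14, -4) — d² to each: G:317, H:416, J:242, K:765, L:404, M:117, N:153 → nearest is M
(-10, -6) — d² to each: G:269, H:292, J:218, K:545, L:256, M:125, N:197 → nearest is M
(-12, 6) — d² to each: G:145, H:360, J:82, K:881, L:468, M:17, N:5 → nearest is N
(13, 9) — d² to each: G:173, H:130, J:260, K:361, L:274, M:457, N:577 → nearest is H
(-7, 10) — d² to each: G:58, H:269, J:25, K:800, L:425, M:26, N:20 → nearest is N
(-7, -2) — d² to each: G:130, H:173, J:97, K:464, L:185, M:50, N:116 → nearest is M
(1, 15) — d² to each: G:65, H:250, J:80, K:769, L:466, M:181, N:193 → nearest is G
1 of the 7 points has H as nearest.

1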